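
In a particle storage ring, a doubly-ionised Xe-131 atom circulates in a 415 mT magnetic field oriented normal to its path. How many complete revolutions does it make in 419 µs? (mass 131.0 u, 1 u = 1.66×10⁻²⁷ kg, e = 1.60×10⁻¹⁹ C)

T = 2πm/(qB) = 2π(2.1746×10^-25) / [(2×1.60×10^-19)(0.415)] = 1.0289×10^-5 s.
N = t/T = 4.19×10^-4 / 1.0289×10^-5 ≈ 40.72, so 40 complete revolutions.

N = 40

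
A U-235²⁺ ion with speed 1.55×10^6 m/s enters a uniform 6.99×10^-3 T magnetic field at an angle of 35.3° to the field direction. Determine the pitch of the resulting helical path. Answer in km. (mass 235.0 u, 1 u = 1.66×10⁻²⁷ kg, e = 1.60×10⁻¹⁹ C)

pitch ≈ 1.39 km

The velocity component along B is v∥ = v cos35.3° = 1.27×10^6 m/s.
The cyclotron period T = 2πm/(qB) = 1.10×10^-3 s is set by m, q, B alone.
Pitch = v∥·T = (1.27×10^6)(1.10×10^-3) = 1390 m.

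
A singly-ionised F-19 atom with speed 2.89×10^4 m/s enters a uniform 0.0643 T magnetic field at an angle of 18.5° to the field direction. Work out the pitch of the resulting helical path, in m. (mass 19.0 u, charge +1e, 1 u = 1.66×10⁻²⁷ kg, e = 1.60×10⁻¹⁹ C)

The velocity component along B is v∥ = v cos18.5° = 2.74×10^4 m/s.
The cyclotron period T = 2πm/(qB) = 1.93×10^-5 s is set by m, q, B alone.
Pitch = v∥·T = (2.74×10^4)(1.93×10^-5) = 0.528 m.

pitch ≈ 0.528 m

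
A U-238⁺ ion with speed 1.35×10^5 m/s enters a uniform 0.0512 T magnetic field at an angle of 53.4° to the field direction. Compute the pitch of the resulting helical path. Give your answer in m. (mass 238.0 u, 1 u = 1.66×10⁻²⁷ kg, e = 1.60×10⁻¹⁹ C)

pitch ≈ 24.4 m

The velocity component along B is v∥ = v cos53.4° = 8.05×10^4 m/s.
The cyclotron period T = 2πm/(qB) = 3.03×10^-4 s is set by m, q, B alone.
Pitch = v∥·T = (8.05×10^4)(3.03×10^-4) = 24.4 m.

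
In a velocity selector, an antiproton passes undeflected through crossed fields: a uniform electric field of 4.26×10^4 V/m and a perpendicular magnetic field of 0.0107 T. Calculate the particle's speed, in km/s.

For zero net force, qE = qvB, so v = E/B.
v = (4.26×10^4) / (0.0107) = 3.98×10^6 m/s.

v ≈ 3980 km/s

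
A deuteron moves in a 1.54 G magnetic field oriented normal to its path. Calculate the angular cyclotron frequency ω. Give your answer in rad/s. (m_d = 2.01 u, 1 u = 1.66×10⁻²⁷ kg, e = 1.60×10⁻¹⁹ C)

ω ≈ 7380 rad/s

ω = qB/m = (1×1.60×10^-19)(1.54×10^-4) / (3.34×10^-27) = 7380 rad/s.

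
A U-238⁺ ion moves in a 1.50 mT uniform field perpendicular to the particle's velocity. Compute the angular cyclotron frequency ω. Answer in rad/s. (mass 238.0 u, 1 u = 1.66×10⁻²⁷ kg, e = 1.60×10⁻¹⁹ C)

ω ≈ 607 rad/s

ω = qB/m = (1×1.60×10^-19)(1.50×10^-3) / (3.95×10^-25) = 607 rad/s.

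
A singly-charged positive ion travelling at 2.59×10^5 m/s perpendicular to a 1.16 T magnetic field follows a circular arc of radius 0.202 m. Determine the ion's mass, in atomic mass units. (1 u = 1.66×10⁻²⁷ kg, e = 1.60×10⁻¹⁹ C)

qvB = mv²/r ⇒ m = qBr/v.
m = (1×1.60×10^-19)(1.16)(0.202) / (2.59×10^5) = 1.45×10^-25 kg = 87.2 u.

m ≈ 87.2 u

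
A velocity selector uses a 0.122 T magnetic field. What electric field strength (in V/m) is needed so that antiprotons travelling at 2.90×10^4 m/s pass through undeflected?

qE = qvB ⇒ E = vB = (2.90×10^4)(0.122) = 3540 V/m.

E ≈ 3540 V/m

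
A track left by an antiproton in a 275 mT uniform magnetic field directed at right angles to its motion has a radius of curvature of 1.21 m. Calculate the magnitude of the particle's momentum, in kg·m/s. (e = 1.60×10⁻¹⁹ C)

Since qvB = mv²/r, the momentum p = mv = qBr.
p = (1×1.60×10^-19)(0.275)(1.21) = 5.32×10^-20 kg·m/s.

p ≈ 5.32×10^-20 kg·m/s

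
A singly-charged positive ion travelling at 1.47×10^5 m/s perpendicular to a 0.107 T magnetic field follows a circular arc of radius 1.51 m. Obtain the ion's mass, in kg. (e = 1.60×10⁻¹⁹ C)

m ≈ 1.76×10^-25 kg

qvB = mv²/r ⇒ m = qBr/v.
m = (1×1.60×10^-19)(0.107)(1.51) / (1.47×10^5) = 1.76×10^-25 kg.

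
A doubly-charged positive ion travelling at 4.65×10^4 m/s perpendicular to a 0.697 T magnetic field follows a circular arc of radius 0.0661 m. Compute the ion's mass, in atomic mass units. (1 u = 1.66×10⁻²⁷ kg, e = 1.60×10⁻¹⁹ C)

m ≈ 191 u

qvB = mv²/r ⇒ m = qBr/v.
m = (2×1.60×10^-19)(0.697)(0.0661) / (4.65×10^4) = 3.17×10^-25 kg = 191 u.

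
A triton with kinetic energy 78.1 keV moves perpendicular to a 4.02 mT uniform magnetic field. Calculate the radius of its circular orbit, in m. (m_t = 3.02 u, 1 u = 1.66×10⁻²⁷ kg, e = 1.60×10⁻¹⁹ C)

r ≈ 17.4 m

Convert the energy: K = 78.1 keV = 1.25×10^-14 J.
v = √(2K/m) = √(2·1.25×10^-14/5.01×10^-27) = 2.23×10^6 m/s.
r = mv/(qB) = (5.01×10^-27)(2.23×10^6) / [(1×1.60×10^-19)(4.02×10^-3)] = 17.4 m.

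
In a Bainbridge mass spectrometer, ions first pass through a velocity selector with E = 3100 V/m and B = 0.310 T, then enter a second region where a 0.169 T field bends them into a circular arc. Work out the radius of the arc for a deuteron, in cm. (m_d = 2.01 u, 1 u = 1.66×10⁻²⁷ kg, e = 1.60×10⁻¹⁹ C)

r ≈ 0.123 cm

The selector passes v = E/B = 3100/0.310 = 1.00×10^4 m/s.
In the deflection region, r = mv/(qB₂) = (3.34×10^-27)(1.00×10^4) / [(1×1.60×10^-19)(0.169)] = 1.23×10^-3 m.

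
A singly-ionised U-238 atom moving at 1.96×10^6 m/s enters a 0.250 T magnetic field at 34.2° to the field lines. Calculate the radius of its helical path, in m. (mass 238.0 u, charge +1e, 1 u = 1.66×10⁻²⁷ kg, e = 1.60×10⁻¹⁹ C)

Only the perpendicular component v⊥ = v sin34.2° = 1.10×10^6 m/s is bent by the field.
r = m v⊥ /(qB) = (3.95×10^-25)(1.10×10^6) / [(1×1.60×10^-19)(0.250)] = 10.9 m.

r ≈ 10.9 m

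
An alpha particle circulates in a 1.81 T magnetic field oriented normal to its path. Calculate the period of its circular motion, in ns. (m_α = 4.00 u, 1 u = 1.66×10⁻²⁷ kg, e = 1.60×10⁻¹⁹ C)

T ≈ 72.0 ns

The cyclotron period is independent of speed: T = 2πm/(qB).
T = 2π(6.64×10^-27) / [(2×1.60×10^-19)(1.81)] = 7.20×10^-8 s.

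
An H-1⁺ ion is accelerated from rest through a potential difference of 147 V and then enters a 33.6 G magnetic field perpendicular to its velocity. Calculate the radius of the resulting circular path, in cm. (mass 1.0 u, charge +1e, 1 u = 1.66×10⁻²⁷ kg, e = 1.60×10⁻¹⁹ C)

r ≈ 52.0 cm

The kinetic energy gained is K = qV = (1×1.60×10^-19)(147) = 2.35×10^-17 J.
v = √(2K/m) = 1.68×10^5 m/s.
r = mv/(qB) = (1.66×10^-27)(1.68×10^5) / [(1×1.60×10^-19)(3.36×10^-3)] = 0.520 m.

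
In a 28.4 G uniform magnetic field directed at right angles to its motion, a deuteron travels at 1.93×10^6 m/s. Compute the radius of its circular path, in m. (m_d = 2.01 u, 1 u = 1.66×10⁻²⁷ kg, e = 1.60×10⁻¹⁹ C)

The magnetic force provides the centripetal force: qvB = mv²/r, so r = mv/(qB).
r = (3.34×10^-27 kg)(1.93×10^6 m/s) / [(1×1.60×10^-19 C)(2.84×10^-3 T)] = 14.2 m.

r ≈ 14.2 m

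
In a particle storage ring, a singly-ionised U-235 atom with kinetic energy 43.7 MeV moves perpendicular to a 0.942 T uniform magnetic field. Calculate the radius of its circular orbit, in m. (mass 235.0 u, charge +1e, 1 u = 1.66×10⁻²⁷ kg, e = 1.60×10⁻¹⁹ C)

Convert the energy: K = 43.7 MeV = 6.99×10^-12 J.
v = √(2K/m) = √(2·6.99×10^-12/3.90×10^-25) = 5.99×10^6 m/s.
r = mv/(qB) = (3.90×10^-25)(5.99×10^6) / [(1×1.60×10^-19)(0.942)] = 15.5 m.

r ≈ 15.5 m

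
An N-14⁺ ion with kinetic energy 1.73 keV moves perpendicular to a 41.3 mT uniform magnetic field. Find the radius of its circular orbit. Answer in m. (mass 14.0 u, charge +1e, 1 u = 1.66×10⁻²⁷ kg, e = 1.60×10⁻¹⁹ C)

Convert the energy: K = 1.73 keV = 2.77×10^-16 J.
v = √(2K/m) = √(2·2.77×10^-16/2.32×10^-26) = 1.54×10^5 m/s.
r = mv/(qB) = (2.32×10^-26)(1.54×10^5) / [(1×1.60×10^-19)(0.0413)] = 0.543 m.

r ≈ 0.543 m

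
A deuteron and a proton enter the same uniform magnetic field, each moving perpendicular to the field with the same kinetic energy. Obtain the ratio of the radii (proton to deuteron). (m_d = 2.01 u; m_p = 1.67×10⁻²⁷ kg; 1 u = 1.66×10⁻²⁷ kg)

r = √(2mK)/(qB) ⇒ at equal K, r ∝ √m/q.
r_{proton}/r_{deuteron} = 0.707.

ratio ≈ 0.707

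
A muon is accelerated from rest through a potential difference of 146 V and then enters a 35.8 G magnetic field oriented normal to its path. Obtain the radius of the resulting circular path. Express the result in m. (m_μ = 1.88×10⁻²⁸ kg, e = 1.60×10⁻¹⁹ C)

r ≈ 0.164 m

The kinetic energy gained is K = qV = (1×1.60×10^-19)(146) = 2.34×10^-17 J.
v = √(2K/m) = 4.99×10^5 m/s.
r = mv/(qB) = (1.88×10^-28)(4.99×10^5) / [(1×1.60×10^-19)(3.58×10^-3)] = 0.164 m.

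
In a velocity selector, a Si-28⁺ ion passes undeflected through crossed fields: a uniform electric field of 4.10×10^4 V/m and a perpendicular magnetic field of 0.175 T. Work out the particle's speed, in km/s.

For zero net force, qE = qvB, so v = E/B.
v = (4.10×10^4) / (0.175) = 2.34×10^5 m/s.

v ≈ 234 km/s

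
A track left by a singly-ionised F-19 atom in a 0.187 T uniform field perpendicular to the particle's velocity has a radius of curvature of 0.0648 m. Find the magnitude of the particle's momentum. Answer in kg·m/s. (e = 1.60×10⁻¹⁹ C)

Since qvB = mv²/r, the momentum p = mv = qBr.
p = (1×1.60×10^-19)(0.187)(0.0648) = 1.94×10^-21 kg·m/s.

p ≈ 1.94×10^-21 kg·m/s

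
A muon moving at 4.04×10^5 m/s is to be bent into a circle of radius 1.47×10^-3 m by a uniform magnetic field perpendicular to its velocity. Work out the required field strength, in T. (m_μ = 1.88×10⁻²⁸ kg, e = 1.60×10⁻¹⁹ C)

qvB = mv²/r gives B = mv/(qr).
B = (1.88×10^-28)(4.04×10^5) / [(1×1.60×10^-19)(1.47×10^-3)] = 0.323 T.

B ≈ 0.323 T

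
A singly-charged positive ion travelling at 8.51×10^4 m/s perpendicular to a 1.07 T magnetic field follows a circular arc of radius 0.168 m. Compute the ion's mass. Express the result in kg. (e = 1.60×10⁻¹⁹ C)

qvB = mv²/r ⇒ m = qBr/v.
m = (1×1.60×10^-19)(1.07)(0.168) / (8.51×10^4) = 3.38×10^-25 kg.

m ≈ 3.38×10^-25 kg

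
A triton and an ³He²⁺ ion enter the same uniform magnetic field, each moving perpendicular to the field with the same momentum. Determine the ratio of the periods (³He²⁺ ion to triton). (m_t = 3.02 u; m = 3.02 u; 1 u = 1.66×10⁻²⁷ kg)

T = 2πm/(qB) is independent of speed, so T₂/T₁ = (m₂/q₂)/(m₁/q₁).
T_{³He²⁺ ion}/T_{triton} = (5.01×10^-27/2e) / (5.01×10^-27/1e) = 0.500.

ratio ≈ 0.500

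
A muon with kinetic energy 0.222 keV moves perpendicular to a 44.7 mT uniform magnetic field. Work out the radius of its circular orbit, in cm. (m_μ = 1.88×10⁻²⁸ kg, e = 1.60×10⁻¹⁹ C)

Convert the energy: K = 0.222 keV = 3.55×10^-17 J.
v = √(2K/m) = √(2·3.55×10^-17/1.88×10^-28) = 6.15×10^5 m/s.
r = mv/(qB) = (1.88×10^-28)(6.15×10^5) / [(1×1.60×10^-19)(0.0447)] = 0.0162 m.

r ≈ 1.62 cm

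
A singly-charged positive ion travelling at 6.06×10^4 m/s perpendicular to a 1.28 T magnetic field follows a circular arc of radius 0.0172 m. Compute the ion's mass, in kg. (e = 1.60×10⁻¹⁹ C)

qvB = mv²/r ⇒ m = qBr/v.
m = (1×1.60×10^-19)(1.28)(0.0172) / (6.06×10^4) = 5.81×10^-26 kg.

m ≈ 5.81×10^-26 kg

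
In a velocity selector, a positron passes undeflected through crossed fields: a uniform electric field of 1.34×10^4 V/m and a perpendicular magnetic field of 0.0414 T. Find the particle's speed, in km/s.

For zero net force, qE = qvB, so v = E/B.
v = (1.34×10^4) / (0.0414) = 3.24×10^5 m/s.

v ≈ 324 km/s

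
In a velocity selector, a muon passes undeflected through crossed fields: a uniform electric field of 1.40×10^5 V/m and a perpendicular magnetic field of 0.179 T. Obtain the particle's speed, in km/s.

v ≈ 782 km/s

For zero net force, qE = qvB, so v = E/B.
v = (1.40×10^5) / (0.179) = 7.82×10^5 m/s.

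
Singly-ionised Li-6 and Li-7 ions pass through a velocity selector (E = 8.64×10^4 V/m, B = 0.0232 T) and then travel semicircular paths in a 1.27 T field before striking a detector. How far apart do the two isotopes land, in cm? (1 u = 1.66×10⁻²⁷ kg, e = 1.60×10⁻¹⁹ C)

Both emerge at v = E/B₁ = 3.72×10^6 m/s.
r = mv/(qB₂), so r₁ = 0.1825 m and r₂ = 0.2130 m, giving Δr = 0.0304 m.
After a semicircle each ion lands a diameter 2r from the entry slit, so the separation is 2Δr = 0.0608 m.

Δd ≈ 6.08 cm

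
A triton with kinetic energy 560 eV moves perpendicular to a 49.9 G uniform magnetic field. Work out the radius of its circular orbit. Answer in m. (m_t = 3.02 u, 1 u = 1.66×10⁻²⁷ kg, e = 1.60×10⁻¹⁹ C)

r ≈ 1.19 m

Convert the energy: K = 560 eV = 8.96×10^-17 J.
v = √(2K/m) = √(2·8.96×10^-17/5.01×10^-27) = 1.89×10^5 m/s.
r = mv/(qB) = (5.01×10^-27)(1.89×10^5) / [(1×1.60×10^-19)(4.99×10^-3)] = 1.19 m.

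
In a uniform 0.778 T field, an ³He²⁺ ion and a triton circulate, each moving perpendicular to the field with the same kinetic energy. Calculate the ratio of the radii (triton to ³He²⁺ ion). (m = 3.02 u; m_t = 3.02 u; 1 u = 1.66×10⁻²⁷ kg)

r = √(2mK)/(qB) ⇒ at equal K, r ∝ √m/q.
r_{triton}/r_{³He²⁺ ion} = 2.00.

ratio ≈ 2.00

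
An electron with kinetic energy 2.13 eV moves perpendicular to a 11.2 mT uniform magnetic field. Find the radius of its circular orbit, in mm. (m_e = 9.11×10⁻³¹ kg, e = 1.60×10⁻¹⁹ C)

r ≈ 0.440 mm

Convert the energy: K = 2.13 eV = 3.41×10^-19 J.
v = √(2K/m) = √(2·3.41×10^-19/9.11×10^-31) = 8.65×10^5 m/s.
r = mv/(qB) = (9.11×10^-31)(8.65×10^5) / [(1×1.60×10^-19)(0.0112)] = 4.40×10^-4 m.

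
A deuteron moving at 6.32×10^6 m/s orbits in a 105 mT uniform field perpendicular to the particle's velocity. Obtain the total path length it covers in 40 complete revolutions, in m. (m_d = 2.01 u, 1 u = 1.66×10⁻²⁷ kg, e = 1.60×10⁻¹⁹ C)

r = mv/(qB) = 1.26 m, so one revolution covers 2πr = 7.89 m.
In 40 revolutions: L = 40·2πr = 315 m.

L ≈ 315 m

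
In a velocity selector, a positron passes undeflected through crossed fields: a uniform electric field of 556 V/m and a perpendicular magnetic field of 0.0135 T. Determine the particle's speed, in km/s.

For zero net force, qE = qvB, so v = E/B.
v = (556) / (0.0135) = 4.12×10^4 m/s.

v ≈ 41.2 km/s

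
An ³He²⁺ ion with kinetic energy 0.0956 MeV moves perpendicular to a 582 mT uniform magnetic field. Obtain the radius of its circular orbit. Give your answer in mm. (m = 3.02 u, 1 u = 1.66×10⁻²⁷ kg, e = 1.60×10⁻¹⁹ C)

r ≈ 66.5 mm

Convert the energy: K = 0.0956 MeV = 1.53×10^-14 J.
v = √(2K/m) = √(2·1.53×10^-14/5.01×10^-27) = 2.47×10^6 m/s.
r = mv/(qB) = (5.01×10^-27)(2.47×10^6) / [(2×1.60×10^-19)(0.582)] = 0.0665 m.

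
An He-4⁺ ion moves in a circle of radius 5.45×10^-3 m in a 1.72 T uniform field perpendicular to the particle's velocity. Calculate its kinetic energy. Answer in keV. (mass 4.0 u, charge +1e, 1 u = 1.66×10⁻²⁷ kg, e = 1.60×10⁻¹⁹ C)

v = qBr/m = (1×1.60×10^-19)(1.72)(5.45×10^-3) / (6.64×10^-27) = 2.26×10^5 m/s.
K = ½mv² = 0.5·(6.64×10^-27)·(2.26×10^5)² = 1.69×10^-16 J = 1.06 keV.

K ≈ 1.06 keV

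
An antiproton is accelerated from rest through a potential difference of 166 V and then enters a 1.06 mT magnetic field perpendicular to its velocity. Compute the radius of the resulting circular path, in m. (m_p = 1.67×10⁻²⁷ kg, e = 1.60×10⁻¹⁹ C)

r ≈ 1.76 m

The kinetic energy gained is K = qV = (1×1.60×10^-19)(166) = 2.66×10^-17 J.
v = √(2K/m) = 1.78×10^5 m/s.
r = mv/(qB) = (1.67×10^-27)(1.78×10^5) / [(1×1.60×10^-19)(1.06×10^-3)] = 1.76 m.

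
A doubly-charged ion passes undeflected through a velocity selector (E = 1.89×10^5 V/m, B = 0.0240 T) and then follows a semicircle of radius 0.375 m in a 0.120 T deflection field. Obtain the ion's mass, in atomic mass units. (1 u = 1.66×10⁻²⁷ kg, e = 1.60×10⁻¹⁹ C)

m ≈ 1.10 u

v = E/B₁ = 7.88×10^6 m/s.
From r = mv/(qB₂), m = qB₂r/v = (2×1.60×10^-19)(0.120)(0.375) / (7.88×10^6) = 1.83×10^-27 kg.
In atomic mass units: m = 1.83×10^-27 / 1.66×10^-27 = 1.10 u.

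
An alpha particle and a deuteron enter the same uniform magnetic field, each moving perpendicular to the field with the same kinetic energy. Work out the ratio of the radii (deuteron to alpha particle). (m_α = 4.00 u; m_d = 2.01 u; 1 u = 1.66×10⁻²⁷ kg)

r = √(2mK)/(qB) ⇒ at equal K, r ∝ √m/q.
r_{deuteron}/r_{alpha particle} = 1.42.

ratio ≈ 1.42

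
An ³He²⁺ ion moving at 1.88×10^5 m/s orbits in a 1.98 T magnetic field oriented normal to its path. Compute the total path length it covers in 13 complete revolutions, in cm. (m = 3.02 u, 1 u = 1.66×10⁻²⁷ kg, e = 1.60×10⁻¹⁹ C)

r = mv/(qB) = 1.49×10^-3 m, so one revolution covers 2πr = 9.35×10^-3 m.
In 13 revolutions: L = 13·2πr = 0.122 m.

L ≈ 12.2 cm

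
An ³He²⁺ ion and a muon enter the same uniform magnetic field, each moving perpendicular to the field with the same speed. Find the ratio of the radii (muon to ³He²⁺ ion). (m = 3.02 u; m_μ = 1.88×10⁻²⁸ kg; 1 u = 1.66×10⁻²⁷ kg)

r = mv/(qB) ⇒ at equal v, r ∝ m/q.
r_{muon}/r_{³He²⁺ ion} = 0.0750.

ratio ≈ 0.0750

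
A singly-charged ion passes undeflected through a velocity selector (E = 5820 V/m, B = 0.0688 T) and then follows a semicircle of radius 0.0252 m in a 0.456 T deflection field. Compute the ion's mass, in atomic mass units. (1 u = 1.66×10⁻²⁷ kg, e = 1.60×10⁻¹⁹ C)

m ≈ 13.1 u

v = E/B₁ = 8.46×10^4 m/s.
From r = mv/(qB₂), m = qB₂r/v = (1×1.60×10^-19)(0.456)(0.0252) / (8.46×10^4) = 2.17×10^-26 kg.
In atomic mass units: m = 2.17×10^-26 / 1.66×10^-27 = 13.1 u.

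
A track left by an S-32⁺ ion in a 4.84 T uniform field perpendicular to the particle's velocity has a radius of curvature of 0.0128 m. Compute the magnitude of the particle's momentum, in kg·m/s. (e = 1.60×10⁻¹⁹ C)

Since qvB = mv²/r, the momentum p = mv = qBr.
p = (1×1.60×10^-19)(4.84)(0.0128) = 9.91×10^-21 kg·m/s.

p ≈ 9.91×10^-21 kg·m/s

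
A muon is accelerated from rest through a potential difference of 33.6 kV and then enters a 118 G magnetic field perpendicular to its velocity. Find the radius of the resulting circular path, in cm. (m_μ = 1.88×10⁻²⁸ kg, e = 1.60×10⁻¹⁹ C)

r ≈ 75.3 cm

The kinetic energy gained is K = qV = (1×1.60×10^-19)(3.36×10^4) = 5.38×10^-15 J.
v = √(2K/m) = 7.56×10^6 m/s.
r = mv/(qB) = (1.88×10^-28)(7.56×10^6) / [(1×1.60×10^-19)(0.0118)] = 0.753 m.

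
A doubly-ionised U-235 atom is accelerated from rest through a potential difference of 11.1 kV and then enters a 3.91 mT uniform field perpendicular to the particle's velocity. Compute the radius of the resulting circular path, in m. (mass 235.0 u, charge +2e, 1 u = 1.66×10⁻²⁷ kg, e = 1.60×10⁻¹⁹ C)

r ≈ 42.1 m

The kinetic energy gained is K = qV = (2×1.60×10^-19)(1.11×10^4) = 3.55×10^-15 J.
v = √(2K/m) = 1.35×10^5 m/s.
r = mv/(qB) = (3.90×10^-25)(1.35×10^5) / [(2×1.60×10^-19)(3.91×10^-3)] = 42.1 m.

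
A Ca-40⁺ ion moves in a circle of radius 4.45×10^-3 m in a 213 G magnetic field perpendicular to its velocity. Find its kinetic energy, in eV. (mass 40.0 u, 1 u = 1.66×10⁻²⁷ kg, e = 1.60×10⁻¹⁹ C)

K ≈ 0.0108 eV

v = qBr/m = (1×1.60×10^-19)(0.0213)(4.45×10^-3) / (6.64×10^-26) = 228 m/s.
K = ½mv² = 0.5·(6.64×10^-26)·(228)² = 1.73×10^-21 J = 0.0108 eV.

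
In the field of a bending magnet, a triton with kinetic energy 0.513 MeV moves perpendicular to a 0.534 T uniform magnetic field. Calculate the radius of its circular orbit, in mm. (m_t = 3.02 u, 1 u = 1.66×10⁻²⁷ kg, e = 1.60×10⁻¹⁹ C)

Convert the energy: K = 0.513 MeV = 8.21×10^-14 J.
v = √(2K/m) = √(2·8.21×10^-14/5.01×10^-27) = 5.72×10^6 m/s.
r = mv/(qB) = (5.01×10^-27)(5.72×10^6) / [(1×1.60×10^-19)(0.534)] = 0.336 m.

r ≈ 336 mm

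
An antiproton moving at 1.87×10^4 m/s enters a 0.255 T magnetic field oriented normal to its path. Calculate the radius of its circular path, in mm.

The magnetic force provides the centripetal force: qvB = mv²/r, so r = mv/(qB).
r = (1.67×10^-27 kg)(1.87×10^4 m/s) / [(1×1.60×10^-19 C)(0.255 T)] = 7.65×10^-4 m.

r ≈ 0.765 mm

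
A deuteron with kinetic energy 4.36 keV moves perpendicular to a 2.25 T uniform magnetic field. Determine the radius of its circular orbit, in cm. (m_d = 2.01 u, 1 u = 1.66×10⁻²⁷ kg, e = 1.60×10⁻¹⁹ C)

r ≈ 0.599 cm

Convert the energy: K = 4.36 keV = 6.98×10^-16 J.
v = √(2K/m) = √(2·6.98×10^-16/3.34×10^-27) = 6.47×10^5 m/s.
r = mv/(qB) = (3.34×10^-27)(6.47×10^5) / [(1×1.60×10^-19)(2.25)] = 5.99×10^-3 m.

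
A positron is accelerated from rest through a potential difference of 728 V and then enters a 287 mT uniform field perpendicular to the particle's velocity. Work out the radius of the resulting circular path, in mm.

The kinetic energy gained is K = qV = (1×1.60×10^-19)(728) = 1.16×10^-16 J.
v = √(2K/m) = 1.60×10^7 m/s.
r = mv/(qB) = (9.11×10^-31)(1.60×10^7) / [(1×1.60×10^-19)(0.287)] = 3.17×10^-4 m.

r ≈ 0.317 mm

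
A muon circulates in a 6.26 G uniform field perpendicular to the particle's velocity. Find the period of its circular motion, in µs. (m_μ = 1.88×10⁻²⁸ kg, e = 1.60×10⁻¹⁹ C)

The cyclotron period is independent of speed: T = 2πm/(qB).
T = 2π(1.88×10^-28) / [(1×1.60×10^-19)(6.26×10^-4)] = 1.18×10^-5 s.

T ≈ 11.8 µs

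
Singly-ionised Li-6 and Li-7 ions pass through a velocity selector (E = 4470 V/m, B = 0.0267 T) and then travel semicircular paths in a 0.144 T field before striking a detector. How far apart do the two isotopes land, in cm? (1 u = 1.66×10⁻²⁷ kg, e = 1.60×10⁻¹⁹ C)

Both emerge at v = E/B₁ = 1.67×10^5 m/s.
r = mv/(qB₂), so r₁ = 0.0724 m and r₂ = 0.0844 m, giving Δr = 0.0121 m.
After a semicircle each ion lands a diameter 2r from the entry slit, so the separation is 2Δr = 0.0241 m.

Δd ≈ 2.41 cm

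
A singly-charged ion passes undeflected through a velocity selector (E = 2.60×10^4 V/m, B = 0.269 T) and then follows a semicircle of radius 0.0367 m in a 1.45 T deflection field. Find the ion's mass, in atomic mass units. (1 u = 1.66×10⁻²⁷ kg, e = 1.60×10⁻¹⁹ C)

m ≈ 53.1 u

v = E/B₁ = 9.67×10^4 m/s.
From r = mv/(qB₂), m = qB₂r/v = (1×1.60×10^-19)(1.45)(0.0367) / (9.67×10^4) = 8.81×10^-26 kg.
In atomic mass units: m = 8.81×10^-26 / 1.66×10^-27 = 53.1 u.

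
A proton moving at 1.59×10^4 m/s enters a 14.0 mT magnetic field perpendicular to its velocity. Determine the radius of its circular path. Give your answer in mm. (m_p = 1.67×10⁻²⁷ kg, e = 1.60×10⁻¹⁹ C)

The magnetic force provides the centripetal force: qvB = mv²/r, so r = mv/(qB).
r = (1.67×10^-27 kg)(1.59×10^4 m/s) / [(1×1.60×10^-19 C)(0.0140 T)] = 0.0119 m.

r ≈ 11.9 mm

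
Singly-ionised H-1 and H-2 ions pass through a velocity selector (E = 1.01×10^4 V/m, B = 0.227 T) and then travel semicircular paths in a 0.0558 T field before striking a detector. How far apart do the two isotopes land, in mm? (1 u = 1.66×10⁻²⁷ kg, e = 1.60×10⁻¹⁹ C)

Δd ≈ 16.5 mm

Both emerge at v = E/B₁ = 4.45×10^4 m/s.
r = mv/(qB₂), so r₁ = 8.273×10^-3 m and r₂ = 0.01655 m, giving Δr = 8.27×10^-3 m.
After a semicircle each ion lands a diameter 2r from the entry slit, so the separation is 2Δr = 0.0165 m.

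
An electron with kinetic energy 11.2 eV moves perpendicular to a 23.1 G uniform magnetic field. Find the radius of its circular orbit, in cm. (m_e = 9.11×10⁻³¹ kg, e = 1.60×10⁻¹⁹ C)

Convert the energy: K = 11.2 eV = 1.79×10^-18 J.
v = √(2K/m) = √(2·1.79×10^-18/9.11×10^-31) = 1.98×10^6 m/s.
r = mv/(qB) = (9.11×10^-31)(1.98×10^6) / [(1×1.60×10^-19)(2.31×10^-3)] = 4.89×10^-3 m.

r ≈ 0.489 cm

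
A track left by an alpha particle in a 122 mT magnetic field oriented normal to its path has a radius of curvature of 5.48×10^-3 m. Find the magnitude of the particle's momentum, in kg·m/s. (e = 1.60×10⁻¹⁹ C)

Since qvB = mv²/r, the momentum p = mv = qBr.
p = (2×1.60×10^-19)(0.122)(5.48×10^-3) = 2.14×10^-22 kg·m/s.

p ≈ 2.14×10^-22 kg·m/s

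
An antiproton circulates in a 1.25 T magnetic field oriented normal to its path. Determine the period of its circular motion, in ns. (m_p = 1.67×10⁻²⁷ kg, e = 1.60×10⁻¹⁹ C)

The cyclotron period is independent of speed: T = 2πm/(qB).
T = 2π(1.67×10^-27) / [(1×1.60×10^-19)(1.25)] = 5.25×10^-8 s.

T ≈ 52.5 ns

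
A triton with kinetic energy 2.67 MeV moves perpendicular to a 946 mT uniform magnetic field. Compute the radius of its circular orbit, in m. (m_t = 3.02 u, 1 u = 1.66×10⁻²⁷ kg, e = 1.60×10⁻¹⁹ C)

Convert the energy: K = 2.67 MeV = 4.27×10^-13 J.
v = √(2K/m) = √(2·4.27×10^-13/5.01×10^-27) = 1.31×10^7 m/s.
r = mv/(qB) = (5.01×10^-27)(1.31×10^7) / [(1×1.60×10^-19)(0.946)] = 0.432 m.

r ≈ 0.432 m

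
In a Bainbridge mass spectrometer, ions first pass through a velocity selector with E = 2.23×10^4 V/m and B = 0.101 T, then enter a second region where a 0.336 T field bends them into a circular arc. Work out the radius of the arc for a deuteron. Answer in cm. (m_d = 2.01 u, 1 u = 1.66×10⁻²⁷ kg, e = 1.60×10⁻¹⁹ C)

r ≈ 1.37 cm

The selector passes v = E/B = 2.23×10^4/0.101 = 2.21×10^5 m/s.
In the deflection region, r = mv/(qB₂) = (3.34×10^-27)(2.21×10^5) / [(1×1.60×10^-19)(0.336)] = 0.0137 m.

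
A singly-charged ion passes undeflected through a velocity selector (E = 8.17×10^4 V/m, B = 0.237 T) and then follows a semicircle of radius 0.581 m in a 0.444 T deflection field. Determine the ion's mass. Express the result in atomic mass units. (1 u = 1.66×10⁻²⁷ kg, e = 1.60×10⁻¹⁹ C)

m ≈ 72.1 u

v = E/B₁ = 3.45×10^5 m/s.
From r = mv/(qB₂), m = qB₂r/v = (1×1.60×10^-19)(0.444)(0.581) / (3.45×10^5) = 1.20×10^-25 kg.
In atomic mass units: m = 1.20×10^-25 / 1.66×10^-27 = 72.1 u.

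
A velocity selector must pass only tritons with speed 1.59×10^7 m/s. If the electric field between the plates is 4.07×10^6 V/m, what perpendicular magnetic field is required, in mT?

qE = qvB ⇒ B = E/v = (4.07×10^6) / (1.59×10^7) = 0.256 T.

B ≈ 256 mT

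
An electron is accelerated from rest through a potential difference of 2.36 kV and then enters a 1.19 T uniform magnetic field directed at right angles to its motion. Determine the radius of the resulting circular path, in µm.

r ≈ 138 µm

The kinetic energy gained is K = qV = (1×1.60×10^-19)(2360) = 3.78×10^-16 J.
v = √(2K/m) = 2.88×10^7 m/s.
r = mv/(qB) = (9.11×10^-31)(2.88×10^7) / [(1×1.60×10^-19)(1.19)] = 1.38×10^-4 m.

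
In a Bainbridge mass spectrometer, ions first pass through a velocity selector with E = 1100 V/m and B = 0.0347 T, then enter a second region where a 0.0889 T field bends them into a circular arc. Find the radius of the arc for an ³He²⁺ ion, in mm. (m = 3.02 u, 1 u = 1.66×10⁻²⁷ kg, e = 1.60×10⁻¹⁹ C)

The selector passes v = E/B = 1100/0.0347 = 3.17×10^4 m/s.
In the deflection region, r = mv/(qB₂) = (5.01×10^-27)(3.17×10^4) / [(2×1.60×10^-19)(0.0889)] = 5.59×10^-3 m.

r ≈ 5.59 mm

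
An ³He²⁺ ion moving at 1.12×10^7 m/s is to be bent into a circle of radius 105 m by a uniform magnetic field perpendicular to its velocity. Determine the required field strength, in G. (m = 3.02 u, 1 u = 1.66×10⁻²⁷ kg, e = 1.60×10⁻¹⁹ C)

B ≈ 16.7 G

qvB = mv²/r gives B = mv/(qr).
B = (5.01×10^-27)(1.12×10^7) / [(2×1.60×10^-19)(105)] = 1.67×10^-3 T.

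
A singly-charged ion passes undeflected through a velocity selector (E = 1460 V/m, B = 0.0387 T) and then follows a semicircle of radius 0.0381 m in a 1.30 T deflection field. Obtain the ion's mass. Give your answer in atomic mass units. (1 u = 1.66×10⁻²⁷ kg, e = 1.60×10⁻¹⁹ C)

v = E/B₁ = 3.77×10^4 m/s.
From r = mv/(qB₂), m = qB₂r/v = (1×1.60×10^-19)(1.30)(0.0381) / (3.77×10^4) = 2.10×10^-25 kg.
In atomic mass units: m = 2.10×10^-25 / 1.66×10^-27 = 127 u.

m ≈ 127 u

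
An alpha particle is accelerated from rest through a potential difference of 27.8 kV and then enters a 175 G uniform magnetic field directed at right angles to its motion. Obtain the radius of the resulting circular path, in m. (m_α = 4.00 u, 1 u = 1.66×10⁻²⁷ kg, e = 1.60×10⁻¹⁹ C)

r ≈ 1.94 m

The kinetic energy gained is K = qV = (2×1.60×10^-19)(2.78×10^4) = 8.90×10^-15 J.
v = √(2K/m) = 1.64×10^6 m/s.
r = mv/(qB) = (6.64×10^-27)(1.64×10^6) / [(2×1.60×10^-19)(0.0175)] = 1.94 m.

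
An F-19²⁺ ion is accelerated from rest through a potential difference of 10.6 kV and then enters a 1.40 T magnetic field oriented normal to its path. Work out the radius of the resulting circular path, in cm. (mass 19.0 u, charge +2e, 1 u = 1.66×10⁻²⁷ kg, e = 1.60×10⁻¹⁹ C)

The kinetic energy gained is K = qV = (2×1.60×10^-19)(1.06×10^4) = 3.39×10^-15 J.
v = √(2K/m) = 4.64×10^5 m/s.
r = mv/(qB) = (3.15×10^-26)(4.64×10^5) / [(2×1.60×10^-19)(1.40)] = 0.0327 m.

r ≈ 3.27 cm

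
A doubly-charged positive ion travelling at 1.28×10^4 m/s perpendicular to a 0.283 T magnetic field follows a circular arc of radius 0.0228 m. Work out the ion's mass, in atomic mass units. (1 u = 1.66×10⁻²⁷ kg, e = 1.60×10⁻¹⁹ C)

m ≈ 97.2 u

qvB = mv²/r ⇒ m = qBr/v.
m = (2×1.60×10^-19)(0.283)(0.0228) / (1.28×10^4) = 1.61×10^-25 kg = 97.2 u.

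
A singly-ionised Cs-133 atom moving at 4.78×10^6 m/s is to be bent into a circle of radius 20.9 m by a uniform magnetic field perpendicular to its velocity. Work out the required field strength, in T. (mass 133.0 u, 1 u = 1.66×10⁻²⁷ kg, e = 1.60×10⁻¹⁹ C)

qvB = mv²/r gives B = mv/(qr).
B = (2.21×10^-25)(4.78×10^6) / [(1×1.60×10^-19)(20.9)] = 0.316 T.

B ≈ 0.316 T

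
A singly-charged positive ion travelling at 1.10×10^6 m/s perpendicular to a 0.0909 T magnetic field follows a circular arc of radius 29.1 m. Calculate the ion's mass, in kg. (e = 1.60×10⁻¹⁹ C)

m ≈ 3.85×10^-25 kg

qvB = mv²/r ⇒ m = qBr/v.
m = (1×1.60×10^-19)(0.0909)(29.1) / (1.10×10^6) = 3.85×10^-25 kg.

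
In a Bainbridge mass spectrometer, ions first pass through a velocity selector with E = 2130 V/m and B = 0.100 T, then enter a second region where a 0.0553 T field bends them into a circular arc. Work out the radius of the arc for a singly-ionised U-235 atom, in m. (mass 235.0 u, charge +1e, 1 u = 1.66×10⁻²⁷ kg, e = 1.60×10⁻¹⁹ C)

The selector passes v = E/B = 2130/0.100 = 2.13×10^4 m/s.
In the deflection region, r = mv/(qB₂) = (3.90×10^-25)(2.13×10^4) / [(1×1.60×10^-19)(0.0553)] = 0.939 m.

r ≈ 0.939 m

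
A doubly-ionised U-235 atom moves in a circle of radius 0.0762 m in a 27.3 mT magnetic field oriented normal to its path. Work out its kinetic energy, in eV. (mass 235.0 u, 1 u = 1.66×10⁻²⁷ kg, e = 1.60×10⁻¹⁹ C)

K ≈ 3.55 eV

v = qBr/m = (2×1.60×10^-19)(0.0273)(0.0762) / (3.90×10^-25) = 1710 m/s.
K = ½mv² = 0.5·(3.90×10^-25)·(1710)² = 5.68×10^-19 J = 3.55 eV.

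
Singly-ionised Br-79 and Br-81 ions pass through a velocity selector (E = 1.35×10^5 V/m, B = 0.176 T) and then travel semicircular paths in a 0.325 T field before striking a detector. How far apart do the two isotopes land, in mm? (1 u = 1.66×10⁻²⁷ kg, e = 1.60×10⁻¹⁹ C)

Both emerge at v = E/B₁ = 7.67×10^5 m/s.
r = mv/(qB₂), so r₁ = 1.9344 m and r₂ = 1.9834 m, giving Δr = 0.0490 m.
After a semicircle each ion lands a diameter 2r from the entry slit, so the separation is 2Δr = 0.0979 m.

Δd ≈ 97.9 mm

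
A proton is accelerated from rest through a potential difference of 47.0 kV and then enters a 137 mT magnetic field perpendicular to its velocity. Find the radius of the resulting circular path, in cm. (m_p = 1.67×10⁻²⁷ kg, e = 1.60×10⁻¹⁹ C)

The kinetic energy gained is K = qV = (1×1.60×10^-19)(4.70×10^4) = 7.52×10^-15 J.
v = √(2K/m) = 3.00×10^6 m/s.
r = mv/(qB) = (1.67×10^-27)(3.00×10^6) / [(1×1.60×10^-19)(0.137)] = 0.229 m.

r ≈ 22.9 cm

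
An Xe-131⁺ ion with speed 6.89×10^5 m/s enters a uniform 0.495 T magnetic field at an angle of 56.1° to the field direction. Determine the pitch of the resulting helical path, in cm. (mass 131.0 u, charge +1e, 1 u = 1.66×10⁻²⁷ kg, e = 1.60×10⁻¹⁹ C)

pitch ≈ 663 cm

The velocity component along B is v∥ = v cos56.1° = 3.84×10^5 m/s.
The cyclotron period T = 2πm/(qB) = 1.73×10^-5 s is set by m, q, B alone.
Pitch = v∥·T = (3.84×10^5)(1.73×10^-5) = 6.63 m.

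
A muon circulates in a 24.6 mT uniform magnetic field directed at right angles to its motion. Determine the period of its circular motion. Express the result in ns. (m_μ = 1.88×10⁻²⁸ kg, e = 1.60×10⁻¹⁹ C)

T ≈ 300 ns

The cyclotron period is independent of speed: T = 2πm/(qB).
T = 2π(1.88×10^-28) / [(1×1.60×10^-19)(0.0246)] = 3.00×10^-7 s.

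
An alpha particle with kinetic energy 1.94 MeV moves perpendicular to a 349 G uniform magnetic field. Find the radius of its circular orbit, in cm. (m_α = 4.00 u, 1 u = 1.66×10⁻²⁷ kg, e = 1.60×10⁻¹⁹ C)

Convert the energy: K = 1.94 MeV = 3.10×10^-13 J.
v = √(2K/m) = √(2·3.10×10^-13/6.64×10^-27) = 9.67×10^6 m/s.
r = mv/(qB) = (6.64×10^-27)(9.67×10^6) / [(2×1.60×10^-19)(0.0349)] = 5.75 m.

r ≈ 575 cm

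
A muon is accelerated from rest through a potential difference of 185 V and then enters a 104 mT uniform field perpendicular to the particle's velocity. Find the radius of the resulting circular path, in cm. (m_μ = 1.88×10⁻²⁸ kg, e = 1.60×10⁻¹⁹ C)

The kinetic energy gained is K = qV = (1×1.60×10^-19)(185) = 2.96×10^-17 J.
v = √(2K/m) = 5.61×10^5 m/s.
r = mv/(qB) = (1.88×10^-28)(5.61×10^5) / [(1×1.60×10^-19)(0.104)] = 6.34×10^-3 m.

r ≈ 0.634 cm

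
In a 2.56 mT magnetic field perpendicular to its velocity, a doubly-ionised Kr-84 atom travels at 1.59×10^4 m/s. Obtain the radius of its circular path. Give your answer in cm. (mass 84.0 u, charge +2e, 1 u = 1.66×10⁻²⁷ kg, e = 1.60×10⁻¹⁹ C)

The magnetic force provides the centripetal force: qvB = mv²/r, so r = mv/(qB).
r = (1.39×10^-25 kg)(1.59×10^4 m/s) / [(2×1.60×10^-19 C)(2.56×10^-3 T)] = 2.71 m.

r ≈ 271 cm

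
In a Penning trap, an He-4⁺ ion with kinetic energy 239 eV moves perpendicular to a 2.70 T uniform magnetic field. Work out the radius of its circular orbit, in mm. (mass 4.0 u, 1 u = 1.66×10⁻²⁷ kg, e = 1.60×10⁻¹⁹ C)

r ≈ 1.65 mm

Convert the energy: K = 239 eV = 3.82×10^-17 J.
v = √(2K/m) = √(2·3.82×10^-17/6.64×10^-27) = 1.07×10^5 m/s.
r = mv/(qB) = (6.64×10^-27)(1.07×10^5) / [(1×1.60×10^-19)(2.70)] = 1.65×10^-3 m.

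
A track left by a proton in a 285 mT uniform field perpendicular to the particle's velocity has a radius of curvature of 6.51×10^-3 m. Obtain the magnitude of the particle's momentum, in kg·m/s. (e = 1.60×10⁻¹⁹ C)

p ≈ 2.97×10^-22 kg·m/s

Since qvB = mv²/r, the momentum p = mv = qBr.
p = (1×1.60×10^-19)(0.285)(6.51×10^-3) = 2.97×10^-22 kg·m/s.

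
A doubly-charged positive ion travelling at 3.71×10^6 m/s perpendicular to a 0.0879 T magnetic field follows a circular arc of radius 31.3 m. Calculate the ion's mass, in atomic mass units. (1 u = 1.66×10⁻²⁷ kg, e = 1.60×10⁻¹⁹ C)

qvB = mv²/r ⇒ m = qBr/v.
m = (2×1.60×10^-19)(0.0879)(31.3) / (3.71×10^6) = 2.37×10^-25 kg = 143 u.

m ≈ 143 u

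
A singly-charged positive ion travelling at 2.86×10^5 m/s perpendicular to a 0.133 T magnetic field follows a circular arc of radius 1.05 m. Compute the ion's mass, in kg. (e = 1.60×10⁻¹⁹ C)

m ≈ 7.81×10^-26 kg

qvB = mv²/r ⇒ m = qBr/v.
m = (1×1.60×10^-19)(0.133)(1.05) / (2.86×10^5) = 7.81×10^-26 kg.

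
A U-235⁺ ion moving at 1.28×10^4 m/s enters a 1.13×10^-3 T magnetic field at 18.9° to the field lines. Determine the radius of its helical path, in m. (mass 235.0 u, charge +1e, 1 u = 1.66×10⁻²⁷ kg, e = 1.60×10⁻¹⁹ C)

r ≈ 8.95 m

Only the perpendicular component v⊥ = v sin18.9° = 4150 m/s is bent by the field.
r = m v⊥ /(qB) = (3.90×10^-25)(4150) / [(1×1.60×10^-19)(1.13×10^-3)] = 8.95 m.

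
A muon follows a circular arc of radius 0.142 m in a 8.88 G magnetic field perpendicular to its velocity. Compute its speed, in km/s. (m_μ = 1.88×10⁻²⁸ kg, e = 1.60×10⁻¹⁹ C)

From qvB = mv²/r, v = qBr/m.
v = (1×1.60×10^-19)(8.88×10^-4)(0.142) / (1.88×10^-28) = 1.07×10^5 m/s.

v ≈ 107 km/s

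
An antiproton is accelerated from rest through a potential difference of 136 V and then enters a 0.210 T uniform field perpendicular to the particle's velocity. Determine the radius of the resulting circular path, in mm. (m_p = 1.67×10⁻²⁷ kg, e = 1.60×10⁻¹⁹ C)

The kinetic energy gained is K = qV = (1×1.60×10^-19)(136) = 2.18×10^-17 J.
v = √(2K/m) = 1.61×10^5 m/s.
r = mv/(qB) = (1.67×10^-27)(1.61×10^5) / [(1×1.60×10^-19)(0.210)] = 8.02×10^-3 m.

r ≈ 8.02 mm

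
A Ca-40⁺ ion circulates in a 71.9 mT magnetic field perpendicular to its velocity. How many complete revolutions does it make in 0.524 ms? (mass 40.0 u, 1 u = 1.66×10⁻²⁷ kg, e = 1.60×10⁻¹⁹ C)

T = 2πm/(qB) = 2π(6.64×10^-26) / [(1×1.60×10^-19)(0.0719)] = 3.6266×10^-5 s.
N = t/T = 5.24×10^-4 / 3.6266×10^-5 ≈ 14.45, so 14 complete revolutions.

N = 14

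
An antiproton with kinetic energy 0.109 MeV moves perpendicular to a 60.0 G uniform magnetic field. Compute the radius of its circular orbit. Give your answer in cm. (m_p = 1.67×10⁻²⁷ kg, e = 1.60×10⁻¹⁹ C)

r ≈ 795 cm

Convert the energy: K = 0.109 MeV = 1.74×10^-14 J.
v = √(2K/m) = √(2·1.74×10^-14/1.67×10^-27) = 4.57×10^6 m/s.
r = mv/(qB) = (1.67×10^-27)(4.57×10^6) / [(1×1.60×10^-19)(6.00×10^-3)] = 7.95 m.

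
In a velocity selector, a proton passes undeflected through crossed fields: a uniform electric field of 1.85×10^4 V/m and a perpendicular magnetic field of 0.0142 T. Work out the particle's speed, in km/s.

For zero net force, qE = qvB, so v = E/B.
v = (1.85×10^4) / (0.0142) = 1.30×10^6 m/s.

v ≈ 1300 km/s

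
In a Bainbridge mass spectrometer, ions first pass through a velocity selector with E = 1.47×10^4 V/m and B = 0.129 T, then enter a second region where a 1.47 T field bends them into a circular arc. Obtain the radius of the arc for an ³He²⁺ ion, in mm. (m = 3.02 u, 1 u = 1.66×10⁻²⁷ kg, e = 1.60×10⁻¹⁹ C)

The selector passes v = E/B = 1.47×10^4/0.129 = 1.14×10^5 m/s.
In the deflection region, r = mv/(qB₂) = (5.01×10^-27)(1.14×10^5) / [(2×1.60×10^-19)(1.47)] = 1.21×10^-3 m.

r ≈ 1.21 mm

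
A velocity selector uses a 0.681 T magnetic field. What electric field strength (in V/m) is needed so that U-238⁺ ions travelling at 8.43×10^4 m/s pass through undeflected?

qE = qvB ⇒ E = vB = (8.43×10^4)(0.681) = 5.74×10^4 V/m.

E ≈ 5.74×10^4 V/m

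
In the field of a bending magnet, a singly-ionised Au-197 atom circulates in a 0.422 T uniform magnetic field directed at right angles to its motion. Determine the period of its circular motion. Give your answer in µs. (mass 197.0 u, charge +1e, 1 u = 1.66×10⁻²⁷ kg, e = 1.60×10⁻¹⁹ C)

The cyclotron period is independent of speed: T = 2πm/(qB).
T = 2π(3.27×10^-25) / [(1×1.60×10^-19)(0.422)] = 3.04×10^-5 s.

T ≈ 30.4 µs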